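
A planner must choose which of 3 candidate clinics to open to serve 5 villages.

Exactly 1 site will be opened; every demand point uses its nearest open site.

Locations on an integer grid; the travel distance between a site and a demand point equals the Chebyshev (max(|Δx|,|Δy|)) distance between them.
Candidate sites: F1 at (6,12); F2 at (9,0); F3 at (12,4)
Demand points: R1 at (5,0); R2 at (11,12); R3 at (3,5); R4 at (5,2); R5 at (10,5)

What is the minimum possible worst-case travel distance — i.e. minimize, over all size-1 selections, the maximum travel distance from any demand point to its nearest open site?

Open {F3}.
  Farthest demand point is R3 at travel distance 9 (to F3); all others are ≤ 9.
With {F1} the worst case is 12.
With {F2} the worst case is 12.
No size-1 selection achieves below 9.

9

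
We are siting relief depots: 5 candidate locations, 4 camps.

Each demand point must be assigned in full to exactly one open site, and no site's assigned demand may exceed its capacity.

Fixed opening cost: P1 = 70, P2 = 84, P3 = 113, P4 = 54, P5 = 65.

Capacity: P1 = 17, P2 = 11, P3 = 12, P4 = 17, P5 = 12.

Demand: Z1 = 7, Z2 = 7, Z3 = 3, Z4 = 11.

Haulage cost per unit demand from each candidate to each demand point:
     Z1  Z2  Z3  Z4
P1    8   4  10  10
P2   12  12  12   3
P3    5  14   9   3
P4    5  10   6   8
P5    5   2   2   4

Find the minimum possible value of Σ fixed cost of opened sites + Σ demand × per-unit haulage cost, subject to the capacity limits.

286

Open {P4, P5}; cheapest assignment that respects the capacities:
  P4 (cap 17, load 17): Z1, Z2, Z3 — cost 7×5 + 7×10 + 3×6 = 123
  P5 (cap 12, load 11): Z4 — cost 11×4 = 44
  Shipping 167, fixed 119 → total 286.
  Any other capacity-feasible assignment to {P4, P5} ships for at least 167.
Compare {P2, P4, P5}: its best feasible assignment gives total 291.
Compare {P1, P5}: its best feasible assignment gives total 293.
Every other set of open sites that can feasibly serve all demand totals ≥ 291 even under its best assignment. Minimum: 286.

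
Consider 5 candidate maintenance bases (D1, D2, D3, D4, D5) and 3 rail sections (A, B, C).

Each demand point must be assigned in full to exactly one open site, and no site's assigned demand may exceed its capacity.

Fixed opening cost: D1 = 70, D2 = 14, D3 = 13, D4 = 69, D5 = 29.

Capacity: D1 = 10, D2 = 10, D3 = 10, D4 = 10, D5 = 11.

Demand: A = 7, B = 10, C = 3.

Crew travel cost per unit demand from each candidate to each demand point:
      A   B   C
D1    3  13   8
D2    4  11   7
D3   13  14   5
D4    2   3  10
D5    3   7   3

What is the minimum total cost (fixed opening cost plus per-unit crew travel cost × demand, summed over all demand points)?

158

Open {D4, D5}; cheapest assignment that respects the capacities:
  D4 (cap 10, load 10): B — cost 10×3 = 30
  D5 (cap 11, load 10): A, C — cost 7×3 + 3×3 = 30
  Shipping 60, fixed 98 → total 158.
  Any other capacity-feasible assignment to {D4, D5} ships for at least 60.
Compare {D2, D4}: its best feasible assignment gives total 162.
Compare {D2, D5}: its best feasible assignment gives total 162.
Every other set of open sites that can feasibly serve all demand totals ≥ 162 even under its best assignment. Minimum: 158.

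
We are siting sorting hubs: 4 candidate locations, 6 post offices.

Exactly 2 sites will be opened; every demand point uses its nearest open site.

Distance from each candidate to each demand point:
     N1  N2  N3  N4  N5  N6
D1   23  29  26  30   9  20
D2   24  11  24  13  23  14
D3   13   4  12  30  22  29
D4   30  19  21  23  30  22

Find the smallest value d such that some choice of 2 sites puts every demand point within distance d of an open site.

Open {D2, D3}.
  Farthest demand point is N5 at distance 22 (to D3); all others are ≤ 22.
With {D1, D4} the worst case is 23.
With {D3, D4} the worst case is 23.
No size-2 selection achieves below 22.

22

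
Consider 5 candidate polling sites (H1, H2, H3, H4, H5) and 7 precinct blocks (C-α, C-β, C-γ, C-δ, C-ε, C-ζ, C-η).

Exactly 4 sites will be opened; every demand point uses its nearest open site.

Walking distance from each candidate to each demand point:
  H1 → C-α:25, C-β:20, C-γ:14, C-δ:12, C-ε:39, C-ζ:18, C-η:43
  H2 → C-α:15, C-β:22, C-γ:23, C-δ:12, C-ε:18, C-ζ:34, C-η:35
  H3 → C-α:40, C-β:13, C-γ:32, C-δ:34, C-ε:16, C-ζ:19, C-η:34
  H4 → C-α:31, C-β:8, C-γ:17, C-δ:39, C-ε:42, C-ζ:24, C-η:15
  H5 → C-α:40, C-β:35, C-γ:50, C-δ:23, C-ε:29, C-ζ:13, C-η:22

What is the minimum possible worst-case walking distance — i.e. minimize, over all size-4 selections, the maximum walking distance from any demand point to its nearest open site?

Open {H2, H3, H4, H5}.
  Farthest demand point is C-γ at walking distance 17 (to H4); all others are ≤ 17.
With {H1, H2, H3, H4} the worst case is 18.
With {H1, H2, H4, H5} the worst case is 18.
No size-4 selection achieves below 17.

17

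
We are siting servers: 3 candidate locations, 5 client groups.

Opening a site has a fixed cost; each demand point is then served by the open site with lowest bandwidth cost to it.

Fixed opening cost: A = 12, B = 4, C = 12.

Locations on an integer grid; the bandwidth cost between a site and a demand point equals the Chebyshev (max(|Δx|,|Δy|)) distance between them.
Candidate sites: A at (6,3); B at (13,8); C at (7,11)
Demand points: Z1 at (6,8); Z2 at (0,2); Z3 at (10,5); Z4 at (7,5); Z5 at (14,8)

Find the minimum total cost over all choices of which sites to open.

33

Open {A, B}: assign each demand point to its cheapest open site.
  Z1→A 5, Z2→A 6, Z3→B 3, Z4→A 2, Z5→B 1
  bandwidth cost 17, fixed 16 → total 33.
Compare {B}: bandwidth cost 30 + fixed 4 = 34.
Compare {A}: bandwidth cost 25 + fixed 12 = 37.
Compare {B, C}: bandwidth cost 22 + fixed 16 = 38.
All other subsets cost ≥ 34. Minimum total cost: 33.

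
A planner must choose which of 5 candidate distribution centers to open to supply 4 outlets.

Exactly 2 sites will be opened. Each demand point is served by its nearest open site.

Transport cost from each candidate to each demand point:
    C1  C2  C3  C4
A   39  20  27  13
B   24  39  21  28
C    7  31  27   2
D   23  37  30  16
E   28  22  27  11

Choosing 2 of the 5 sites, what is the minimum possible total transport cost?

Open {A, C}.
  C1→C 7, C2→A 20, C3→A 27, C4→C 2  ⇒ total 56.
Compare {C, E}: total 58.
Compare {B, C}: total 61.
No size-2 selection does better; minimum is 56.

56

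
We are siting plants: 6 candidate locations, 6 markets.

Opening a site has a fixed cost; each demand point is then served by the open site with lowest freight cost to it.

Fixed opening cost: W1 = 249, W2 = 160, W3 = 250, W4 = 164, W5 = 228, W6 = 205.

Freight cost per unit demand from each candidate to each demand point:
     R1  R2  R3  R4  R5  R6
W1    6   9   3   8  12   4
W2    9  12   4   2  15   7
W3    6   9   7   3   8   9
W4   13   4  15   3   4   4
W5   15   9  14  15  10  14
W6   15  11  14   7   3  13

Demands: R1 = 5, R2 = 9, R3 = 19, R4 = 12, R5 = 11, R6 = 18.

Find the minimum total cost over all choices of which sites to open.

Open {W2, W4}: assign each demand point to its cheapest open site.
  R1→W2 5×9=45, R2→W4 9×4=36, R3→W2 19×4=76, R4→W2 12×2=24, R5→W4 11×4=44, R6→W4 18×4=72
  freight cost 297, fixed 324 → total 621.
Compare {W1, W4}: freight cost 275 + fixed 413 = 688.
Compare {W4}: freight cost 538 + fixed 164 = 702.
Compare {W2}: freight cost 544 + fixed 160 = 704.
All other subsets cost ≥ 688. Minimum total cost: 621.

621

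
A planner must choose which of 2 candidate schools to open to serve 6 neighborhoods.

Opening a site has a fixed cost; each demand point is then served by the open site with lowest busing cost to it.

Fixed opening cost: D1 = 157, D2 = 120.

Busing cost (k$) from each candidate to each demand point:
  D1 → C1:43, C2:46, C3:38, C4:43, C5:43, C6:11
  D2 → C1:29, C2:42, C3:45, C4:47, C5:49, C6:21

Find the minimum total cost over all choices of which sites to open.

Open {D2}: assign each demand point to its cheapest open site.
  C1→D2 29, C2→D2 42, C3→D2 45, C4→D2 47, C5→D2 49, C6→D2 21
  busing cost 233, fixed 120 → total 353.
Compare {D1}: busing cost 224 + fixed 157 = 381.
Compare {D1, D2}: busing cost 206 + fixed 277 = 483.

353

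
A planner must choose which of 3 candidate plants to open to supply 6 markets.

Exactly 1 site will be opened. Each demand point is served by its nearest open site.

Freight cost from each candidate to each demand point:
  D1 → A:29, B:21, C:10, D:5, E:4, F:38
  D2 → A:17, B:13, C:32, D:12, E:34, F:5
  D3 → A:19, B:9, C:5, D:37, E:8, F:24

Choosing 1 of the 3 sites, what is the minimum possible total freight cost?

102

Open {D3}.
  A→D3 19, B→D3 9, C→D3 5, D→D3 37, E→D3 8, F→D3 24  ⇒ total 102.
Compare {D1}: total 107.
Compare {D2}: total 113.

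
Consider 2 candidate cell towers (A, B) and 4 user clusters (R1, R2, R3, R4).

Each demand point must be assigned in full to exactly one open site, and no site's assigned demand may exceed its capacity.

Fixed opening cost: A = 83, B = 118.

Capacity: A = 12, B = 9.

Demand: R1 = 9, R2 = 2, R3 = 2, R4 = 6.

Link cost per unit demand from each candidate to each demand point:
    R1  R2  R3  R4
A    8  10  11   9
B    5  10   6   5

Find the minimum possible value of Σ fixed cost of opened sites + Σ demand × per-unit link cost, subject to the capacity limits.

Open {A, B}; cheapest assignment that respects the capacities:
  A (cap 12, load 11): R1, R2 — cost 9×8 + 2×10 = 92
  B (cap 9, load 8): R3, R4 — cost 2×6 + 6×5 = 42
  Shipping 134, fixed 201 → total 335.
  Any other capacity-feasible assignment to {A, B} ships for at least 134.
Total demand is 19 and no other set of sites has combined capacity ≥ 19, so {A, B} is the only feasible choice of open sites. Minimum: 335.

335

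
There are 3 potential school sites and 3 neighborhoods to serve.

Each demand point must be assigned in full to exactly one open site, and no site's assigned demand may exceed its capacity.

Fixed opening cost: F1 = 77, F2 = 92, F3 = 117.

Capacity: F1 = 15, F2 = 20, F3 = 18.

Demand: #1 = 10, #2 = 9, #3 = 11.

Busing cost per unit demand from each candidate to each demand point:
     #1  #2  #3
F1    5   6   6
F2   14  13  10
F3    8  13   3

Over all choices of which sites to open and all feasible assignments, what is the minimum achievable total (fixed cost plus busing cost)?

Open {F1, F2}; cheapest assignment that respects the capacities:
  F1 (cap 15, load 10): #1 — cost 10×5 = 50
  F2 (cap 20, load 20): #2, #3 — cost 9×13 + 11×10 = 227
  Shipping 277, fixed 169 → total 446.
  Any other capacity-feasible assignment to {F1, F2} ships for at least 277.
Compare {F1, F2, F3}: its best feasible assignment gives total 486.
Compare {F2, F3}: its best feasible assignment gives total 499.
Every other set of open sites that can feasibly serve all demand totals ≥ 486 even under its best assignment. Minimum: 446.

446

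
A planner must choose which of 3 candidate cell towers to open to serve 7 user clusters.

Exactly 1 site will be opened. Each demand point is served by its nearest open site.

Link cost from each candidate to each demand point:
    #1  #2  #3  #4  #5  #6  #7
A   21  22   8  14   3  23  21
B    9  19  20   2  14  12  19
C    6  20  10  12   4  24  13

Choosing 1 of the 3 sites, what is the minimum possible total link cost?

Open {C}.
  #1→C 6, #2→C 20, #3→C 10, #4→C 12, #5→C 4, #6→C 24, #7→C 13  ⇒ total 89.
Compare {B}: total 95.
Compare {A}: total 112.

89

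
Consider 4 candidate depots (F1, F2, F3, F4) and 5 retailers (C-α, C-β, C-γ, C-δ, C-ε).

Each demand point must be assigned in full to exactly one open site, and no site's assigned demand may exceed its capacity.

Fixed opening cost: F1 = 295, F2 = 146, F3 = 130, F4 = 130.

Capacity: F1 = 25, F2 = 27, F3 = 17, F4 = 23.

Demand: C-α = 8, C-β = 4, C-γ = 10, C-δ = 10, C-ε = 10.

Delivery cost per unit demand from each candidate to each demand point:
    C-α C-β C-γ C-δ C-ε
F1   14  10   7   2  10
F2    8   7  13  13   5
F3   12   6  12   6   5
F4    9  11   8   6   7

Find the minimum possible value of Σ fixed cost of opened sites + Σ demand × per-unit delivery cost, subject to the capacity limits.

Open {F2, F4}; cheapest assignment that respects the capacities:
  F2 (cap 27, load 22): C-α, C-β, C-ε — cost 8×8 + 4×7 + 10×5 = 142
  F4 (cap 23, load 20): C-γ, C-δ — cost 10×8 + 10×6 = 140
  Shipping 282, fixed 276 → total 558.
  Any other capacity-feasible assignment to {F2, F4} ships for at least 282.
Compare {F1, F2}: its best feasible assignment gives total 673.
Compare {F2, F3, F4}: its best feasible assignment gives total 684.
Every other set of open sites that can feasibly serve all demand totals ≥ 673 even under its best assignment. Minimum: 558.

558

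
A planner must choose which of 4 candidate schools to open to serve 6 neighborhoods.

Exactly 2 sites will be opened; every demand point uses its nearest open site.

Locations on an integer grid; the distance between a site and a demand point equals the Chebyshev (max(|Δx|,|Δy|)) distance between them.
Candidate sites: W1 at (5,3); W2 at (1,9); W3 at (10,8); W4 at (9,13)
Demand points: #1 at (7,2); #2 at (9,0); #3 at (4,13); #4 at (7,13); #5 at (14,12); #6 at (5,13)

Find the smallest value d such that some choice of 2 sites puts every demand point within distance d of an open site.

Open {W1, W4}.
  Farthest demand point is #3 at distance 5 (to W4); all others are ≤ 5.
With {W1, W3} the worst case is 6.
With {W2, W3} the worst case is 8.
No size-2 selection achieves below 5.

5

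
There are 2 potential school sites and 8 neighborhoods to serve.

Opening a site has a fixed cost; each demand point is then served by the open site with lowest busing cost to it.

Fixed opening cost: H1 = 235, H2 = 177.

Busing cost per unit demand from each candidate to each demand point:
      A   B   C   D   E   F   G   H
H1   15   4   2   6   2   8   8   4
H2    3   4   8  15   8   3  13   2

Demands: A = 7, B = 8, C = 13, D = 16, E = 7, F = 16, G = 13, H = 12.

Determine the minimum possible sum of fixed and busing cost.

777

Open {H1, H2}: assign each demand point to its cheapest open site.
  A→H2 7×3=21, B→H1 8×4=32, C→H1 13×2=26, D→H1 16×6=96, E→H1 7×2=14, F→H2 16×3=48, G→H1 13×8=104, H→H2 12×2=24
  busing cost 365, fixed 412 → total 777.
Compare {H1}: busing cost 553 + fixed 235 = 788.
Compare {H2}: busing cost 694 + fixed 177 = 871.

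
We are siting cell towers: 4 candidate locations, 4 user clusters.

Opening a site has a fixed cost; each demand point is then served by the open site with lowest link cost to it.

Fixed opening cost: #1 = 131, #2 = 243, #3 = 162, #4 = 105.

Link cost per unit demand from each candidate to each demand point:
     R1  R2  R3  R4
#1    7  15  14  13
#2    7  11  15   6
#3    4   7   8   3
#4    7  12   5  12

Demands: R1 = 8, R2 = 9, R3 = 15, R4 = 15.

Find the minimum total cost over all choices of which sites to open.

Open {#3}: assign each demand point to its cheapest open site.
  R1→#3 8×4=32, R2→#3 9×7=63, R3→#3 15×8=120, R4→#3 15×3=45
  link cost 260, fixed 162 → total 422.
Compare {#3, #4}: link cost 215 + fixed 267 = 482.
Compare {#4}: link cost 419 + fixed 105 = 524.
Compare {#1, #3}: link cost 260 + fixed 293 = 553.
All other subsets cost ≥ 482. Minimum total cost: 422.

422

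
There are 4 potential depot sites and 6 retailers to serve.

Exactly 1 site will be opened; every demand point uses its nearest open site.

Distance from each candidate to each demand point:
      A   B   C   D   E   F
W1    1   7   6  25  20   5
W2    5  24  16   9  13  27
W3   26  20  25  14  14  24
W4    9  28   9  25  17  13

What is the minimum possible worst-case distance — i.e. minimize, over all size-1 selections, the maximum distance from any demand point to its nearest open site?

25

Open {W1}.
  Farthest demand point is D at distance 25 (to W1); all others are ≤ 25.
With {W3} the worst case is 26.
With {W2} the worst case is 27.
No size-1 selection achieves below 25.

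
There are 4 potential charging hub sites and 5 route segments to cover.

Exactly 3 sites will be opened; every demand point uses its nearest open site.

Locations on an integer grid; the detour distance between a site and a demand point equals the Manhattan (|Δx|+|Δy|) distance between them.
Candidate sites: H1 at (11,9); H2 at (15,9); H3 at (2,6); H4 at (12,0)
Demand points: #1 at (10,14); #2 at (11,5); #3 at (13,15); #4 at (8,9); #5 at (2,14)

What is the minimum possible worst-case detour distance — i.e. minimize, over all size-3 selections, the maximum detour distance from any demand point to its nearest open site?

8

Open {H1, H2, H3}.
  Farthest demand point is #3 at detour distance 8 (to H1); all others are ≤ 8.
With {H1, H3, H4} the worst case is 8.
With {H2, H3, H4} the worst case is 10.
No size-3 selection achieves below 8.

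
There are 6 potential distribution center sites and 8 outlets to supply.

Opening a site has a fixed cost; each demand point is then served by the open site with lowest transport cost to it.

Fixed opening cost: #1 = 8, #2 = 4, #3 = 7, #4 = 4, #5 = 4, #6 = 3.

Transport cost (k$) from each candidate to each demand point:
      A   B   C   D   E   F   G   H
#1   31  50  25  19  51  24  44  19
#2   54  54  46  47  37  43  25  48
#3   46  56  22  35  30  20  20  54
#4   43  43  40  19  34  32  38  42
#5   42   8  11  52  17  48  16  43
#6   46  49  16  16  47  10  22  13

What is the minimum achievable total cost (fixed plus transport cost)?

137

Open {#1, #5, #6}: assign each demand point to its cheapest open site.
  A→#1 31, B→#5 8, C→#5 11, D→#6 16, E→#5 17, F→#6 10, G→#5 16, H→#6 13
  transport cost 122, fixed 15 → total 137.
Compare {#5, #6}: transport cost 133 + fixed 7 = 140.
Compare {#1, #2, #5, #6}: transport cost 122 + fixed 19 = 141.
Compare {#1, #4, #5, #6}: transport cost 122 + fixed 19 = 141.
All other subsets cost ≥ 140. Minimum total cost: 137.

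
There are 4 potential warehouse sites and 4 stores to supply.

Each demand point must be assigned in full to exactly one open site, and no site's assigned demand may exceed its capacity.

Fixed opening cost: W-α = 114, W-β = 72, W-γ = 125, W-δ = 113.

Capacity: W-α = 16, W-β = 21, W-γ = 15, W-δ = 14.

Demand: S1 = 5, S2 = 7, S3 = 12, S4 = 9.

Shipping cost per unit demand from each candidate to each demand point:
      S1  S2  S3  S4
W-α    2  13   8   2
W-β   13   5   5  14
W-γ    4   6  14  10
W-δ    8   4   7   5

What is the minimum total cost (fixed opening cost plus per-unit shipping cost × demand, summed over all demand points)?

309

Open {W-α, W-β}; cheapest assignment that respects the capacities:
  W-α (cap 16, load 14): S1, S4 — cost 5×2 + 9×2 = 28
  W-β (cap 21, load 19): S2, S3 — cost 7×5 + 12×5 = 95
  Shipping 123, fixed 186 → total 309.
  Any other capacity-feasible assignment to {W-α, W-β} ships for at least 123.
Compare {W-β, W-δ}: its best feasible assignment gives total 365.
Compare {W-β, W-γ}: its best feasible assignment gives total 402.
Every other set of open sites that can feasibly serve all demand totals ≥ 365 even under its best assignment. Minimum: 309.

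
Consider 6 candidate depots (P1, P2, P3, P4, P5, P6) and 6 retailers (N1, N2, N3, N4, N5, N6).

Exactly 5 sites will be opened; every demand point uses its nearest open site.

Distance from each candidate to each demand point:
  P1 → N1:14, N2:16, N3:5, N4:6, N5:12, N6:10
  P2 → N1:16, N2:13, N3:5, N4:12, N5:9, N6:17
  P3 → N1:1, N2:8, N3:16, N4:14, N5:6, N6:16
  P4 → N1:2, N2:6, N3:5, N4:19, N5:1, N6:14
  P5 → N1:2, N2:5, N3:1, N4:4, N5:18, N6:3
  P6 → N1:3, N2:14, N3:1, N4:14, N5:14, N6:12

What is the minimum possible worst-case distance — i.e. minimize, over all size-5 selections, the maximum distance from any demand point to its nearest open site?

5

Open {P1, P2, P3, P4, P5}.
  Farthest demand point is N2 at distance 5 (to P5); all others are ≤ 5.
With {P1, P2, P4, P5, P6} the worst case is 5.
With {P1, P3, P4, P5, P6} the worst case is 5.
No size-5 selection achieves below 5.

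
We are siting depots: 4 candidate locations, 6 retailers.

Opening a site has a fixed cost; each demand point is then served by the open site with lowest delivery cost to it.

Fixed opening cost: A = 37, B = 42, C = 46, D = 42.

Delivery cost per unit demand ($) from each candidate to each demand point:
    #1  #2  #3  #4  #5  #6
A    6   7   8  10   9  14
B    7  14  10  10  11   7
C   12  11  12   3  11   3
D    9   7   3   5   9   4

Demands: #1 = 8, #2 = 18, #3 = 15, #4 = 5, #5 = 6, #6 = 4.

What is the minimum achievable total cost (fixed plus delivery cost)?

Open {D}: assign each demand point to its cheapest open site.
  #1→D 8×9=72, #2→D 18×7=126, #3→D 15×3=45, #4→D 5×5=25, #5→D 6×9=54, #6→D 4×4=16
  delivery cost 338, fixed 42 → total 380.
Compare {A, D}: delivery cost 314 + fixed 79 = 393.
Compare {B, D}: delivery cost 322 + fixed 84 = 406.
Compare {C, D}: delivery cost 324 + fixed 88 = 412.
All other subsets cost ≥ 393. Minimum total cost: 380.

380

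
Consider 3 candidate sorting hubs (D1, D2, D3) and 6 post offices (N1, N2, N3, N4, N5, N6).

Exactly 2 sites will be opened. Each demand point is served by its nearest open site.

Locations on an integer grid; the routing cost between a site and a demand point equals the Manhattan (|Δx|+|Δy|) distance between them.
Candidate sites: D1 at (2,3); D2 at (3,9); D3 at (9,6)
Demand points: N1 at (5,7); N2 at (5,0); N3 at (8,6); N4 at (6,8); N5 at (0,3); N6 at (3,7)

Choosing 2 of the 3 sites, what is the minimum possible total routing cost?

24

Open {D1, D3}.
  N1→D3 5, N2→D1 6, N3→D3 1, N4→D3 5, N5→D1 2, N6→D1 5  ⇒ total 24.
Compare {D1, D2}: total 26.
Compare {D2, D3}: total 30.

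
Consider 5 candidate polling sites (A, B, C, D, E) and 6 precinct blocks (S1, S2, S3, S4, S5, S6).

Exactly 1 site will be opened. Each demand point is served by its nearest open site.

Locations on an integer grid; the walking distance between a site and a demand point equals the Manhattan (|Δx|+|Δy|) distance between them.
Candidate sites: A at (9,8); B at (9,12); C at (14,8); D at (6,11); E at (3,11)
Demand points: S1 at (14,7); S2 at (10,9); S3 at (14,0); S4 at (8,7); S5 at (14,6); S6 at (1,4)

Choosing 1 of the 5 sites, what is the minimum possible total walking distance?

40

Open {C}.
  S1→C 1, S2→C 5, S3→C 8, S4→C 7, S5→C 2, S6→C 17  ⇒ total 40.
Compare {A}: total 42.
Compare {B}: total 64.
No size-1 selection does better; minimum is 40.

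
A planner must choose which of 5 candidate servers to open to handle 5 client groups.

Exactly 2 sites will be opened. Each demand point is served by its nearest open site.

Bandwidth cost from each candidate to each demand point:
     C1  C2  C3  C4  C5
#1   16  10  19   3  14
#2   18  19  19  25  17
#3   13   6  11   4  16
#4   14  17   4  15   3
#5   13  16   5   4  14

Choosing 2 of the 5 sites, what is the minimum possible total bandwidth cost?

30

Open {#3, #4}.
  C1→#3 13, C2→#3 6, C3→#4 4, C4→#3 4, C5→#4 3  ⇒ total 30.
Compare {#1, #4}: total 34.
Compare {#4, #5}: total 40.
No size-2 selection does better; minimum is 30.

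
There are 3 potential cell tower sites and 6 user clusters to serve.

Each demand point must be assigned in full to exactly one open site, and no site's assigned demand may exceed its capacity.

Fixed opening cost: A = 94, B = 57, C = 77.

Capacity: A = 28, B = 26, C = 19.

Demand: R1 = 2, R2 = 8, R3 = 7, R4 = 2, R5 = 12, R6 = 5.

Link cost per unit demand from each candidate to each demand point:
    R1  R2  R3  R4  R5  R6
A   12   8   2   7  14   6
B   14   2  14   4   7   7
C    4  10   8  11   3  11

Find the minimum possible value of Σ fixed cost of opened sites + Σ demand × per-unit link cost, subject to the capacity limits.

Open {B, C}; cheapest assignment that respects the capacities:
  B (cap 26, load 17): R1, R2, R4, R6 — cost 2×14 + 8×2 + 2×4 + 5×7 = 87
  C (cap 19, load 19): R3, R5 — cost 7×8 + 12×3 = 92
  Shipping 179, fixed 134 → total 313.
  Any other capacity-feasible assignment to {B, C} ships for at least 179.
Compare {A, B}: its best feasible assignment gives total 327.
Compare {A, C}: its best feasible assignment gives total 337.
Every other set of open sites that can feasibly serve all demand totals ≥ 327 even under its best assignment. Minimum: 313.

313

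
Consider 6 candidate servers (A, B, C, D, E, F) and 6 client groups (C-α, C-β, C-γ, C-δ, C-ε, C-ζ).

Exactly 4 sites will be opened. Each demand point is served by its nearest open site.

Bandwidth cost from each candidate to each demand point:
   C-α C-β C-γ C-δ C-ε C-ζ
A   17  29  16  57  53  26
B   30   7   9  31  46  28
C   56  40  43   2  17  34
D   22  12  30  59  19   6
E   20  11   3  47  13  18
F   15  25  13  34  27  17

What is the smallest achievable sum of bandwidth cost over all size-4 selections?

Open {C, D, E, F}.
  C-α→F 15, C-β→E 11, C-γ→E 3, C-δ→C 2, C-ε→E 13, C-ζ→D 6  ⇒ total 50.
Compare {B, C, D, E}: total 51.
Compare {A, C, D, E}: total 52.
No size-4 selection does better; minimum is 50.

50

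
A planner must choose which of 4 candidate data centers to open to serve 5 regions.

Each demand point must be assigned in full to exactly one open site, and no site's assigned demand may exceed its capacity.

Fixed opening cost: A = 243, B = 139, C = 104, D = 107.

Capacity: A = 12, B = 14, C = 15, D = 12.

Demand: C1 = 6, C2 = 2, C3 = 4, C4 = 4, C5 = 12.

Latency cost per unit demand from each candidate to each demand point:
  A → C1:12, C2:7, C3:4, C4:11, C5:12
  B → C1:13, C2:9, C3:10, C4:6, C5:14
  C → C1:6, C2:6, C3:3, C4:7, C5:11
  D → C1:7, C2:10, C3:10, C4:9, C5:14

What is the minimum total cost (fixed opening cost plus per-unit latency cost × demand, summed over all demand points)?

505

Open {B, C}; cheapest assignment that respects the capacities:
  B (cap 14, load 14): C2, C5 — cost 2×9 + 12×14 = 186
  C (cap 15, load 14): C1, C3, C4 — cost 6×6 + 4×3 + 4×7 = 76
  Shipping 262, fixed 243 → total 505.
  Any other capacity-feasible assignment to {B, C} ships for at least 262.
Compare {B, C, D}: its best feasible assignment gives total 600.
Compare {A, C, D}: its best feasible assignment gives total 692.
Every other set of open sites that can feasibly serve all demand totals ≥ 600 even under its best assignment. Minimum: 505.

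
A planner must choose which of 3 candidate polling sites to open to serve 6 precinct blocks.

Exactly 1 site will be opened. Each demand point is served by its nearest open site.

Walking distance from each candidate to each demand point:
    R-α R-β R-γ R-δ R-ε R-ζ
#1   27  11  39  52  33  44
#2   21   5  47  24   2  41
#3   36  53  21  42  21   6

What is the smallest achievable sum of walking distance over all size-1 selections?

140

Open {#2}.
  R-α→#2 21, R-β→#2 5, R-γ→#2 47, R-δ→#2 24, R-ε→#2 2, R-ζ→#2 41  ⇒ total 140.
Compare {#3}: total 179.
Compare {#1}: total 206.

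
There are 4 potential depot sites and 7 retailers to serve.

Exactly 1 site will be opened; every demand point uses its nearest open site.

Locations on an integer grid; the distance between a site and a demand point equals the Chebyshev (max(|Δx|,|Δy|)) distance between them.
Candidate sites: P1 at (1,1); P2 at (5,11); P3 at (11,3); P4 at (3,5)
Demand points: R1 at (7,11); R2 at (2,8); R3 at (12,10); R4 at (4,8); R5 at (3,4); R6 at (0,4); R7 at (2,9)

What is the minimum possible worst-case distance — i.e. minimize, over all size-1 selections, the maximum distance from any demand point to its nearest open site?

7

Open {P2}.
  Farthest demand point is R3 at distance 7 (to P2); all others are ≤ 7.
With {P4} the worst case is 9.
With {P1} the worst case is 11.
No size-1 selection achieves below 7.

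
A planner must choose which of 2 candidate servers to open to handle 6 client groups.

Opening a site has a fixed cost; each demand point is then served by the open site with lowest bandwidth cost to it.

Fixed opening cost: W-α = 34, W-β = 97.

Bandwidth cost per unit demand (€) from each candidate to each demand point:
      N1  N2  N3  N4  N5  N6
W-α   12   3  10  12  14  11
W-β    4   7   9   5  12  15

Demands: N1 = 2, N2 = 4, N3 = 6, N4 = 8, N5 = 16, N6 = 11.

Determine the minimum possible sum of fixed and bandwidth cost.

Open {W-α, W-β}: assign each demand point to its cheapest open site.
  N1→W-β 2×4=8, N2→W-α 4×3=12, N3→W-β 6×9=54, N4→W-β 8×5=40, N5→W-β 16×12=192, N6→W-α 11×11=121
  bandwidth cost 427, fixed 131 → total 558.
Compare {W-α}: bandwidth cost 537 + fixed 34 = 571.
Compare {W-β}: bandwidth cost 487 + fixed 97 = 584.

558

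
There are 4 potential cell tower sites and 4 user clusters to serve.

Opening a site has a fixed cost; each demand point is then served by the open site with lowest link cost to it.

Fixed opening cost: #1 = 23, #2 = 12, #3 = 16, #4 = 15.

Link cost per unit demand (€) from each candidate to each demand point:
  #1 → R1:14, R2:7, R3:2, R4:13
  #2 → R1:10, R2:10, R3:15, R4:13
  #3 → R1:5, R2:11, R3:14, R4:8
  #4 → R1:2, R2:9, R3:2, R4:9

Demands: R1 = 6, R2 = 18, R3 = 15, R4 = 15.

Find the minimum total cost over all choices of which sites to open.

341

Open {#1, #4}: assign each demand point to its cheapest open site.
  R1→#4 6×2=12, R2→#1 18×7=126, R3→#1 15×2=30, R4→#4 15×9=135
  link cost 303, fixed 38 → total 341.
Compare {#1, #3, #4}: link cost 288 + fixed 54 = 342.
Compare {#1, #3}: link cost 306 + fixed 39 = 345.
Compare {#1, #2, #4}: link cost 303 + fixed 50 = 353.
All other subsets cost ≥ 342. Minimum total cost: 341.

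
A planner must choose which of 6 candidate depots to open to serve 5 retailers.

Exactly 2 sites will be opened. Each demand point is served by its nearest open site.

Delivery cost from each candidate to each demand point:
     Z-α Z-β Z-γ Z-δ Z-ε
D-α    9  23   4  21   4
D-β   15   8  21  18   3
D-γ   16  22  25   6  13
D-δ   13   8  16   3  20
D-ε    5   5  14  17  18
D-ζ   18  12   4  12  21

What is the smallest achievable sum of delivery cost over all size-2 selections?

28

Open {D-α, D-δ}.
  Z-α→D-α 9, Z-β→D-δ 8, Z-γ→D-α 4, Z-δ→D-δ 3, Z-ε→D-α 4  ⇒ total 28.
Compare {D-α, D-ε}: total 35.
Compare {D-α, D-ζ}: total 41.
No size-2 selection does better; minimum is 28.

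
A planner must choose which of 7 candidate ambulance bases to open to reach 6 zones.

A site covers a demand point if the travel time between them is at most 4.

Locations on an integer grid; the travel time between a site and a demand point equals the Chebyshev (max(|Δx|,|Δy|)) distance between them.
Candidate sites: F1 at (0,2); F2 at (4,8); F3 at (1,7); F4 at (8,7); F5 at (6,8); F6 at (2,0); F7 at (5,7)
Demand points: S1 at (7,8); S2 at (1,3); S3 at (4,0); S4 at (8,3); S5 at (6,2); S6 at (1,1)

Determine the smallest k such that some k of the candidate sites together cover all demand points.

Coverage sets (demand points within 4 of each site):
  F1: {S2, S3, S6}
  F2: {S1}
  F3: {S2}
  F4: {S1, S4}
  F5: {S1}
  F6: {S2, S3, S5, S6}
  F7: {S1, S2, S4}
No single site covers all 6 demand points.
But {F4, F6} covers everything, so the minimum is 2.

2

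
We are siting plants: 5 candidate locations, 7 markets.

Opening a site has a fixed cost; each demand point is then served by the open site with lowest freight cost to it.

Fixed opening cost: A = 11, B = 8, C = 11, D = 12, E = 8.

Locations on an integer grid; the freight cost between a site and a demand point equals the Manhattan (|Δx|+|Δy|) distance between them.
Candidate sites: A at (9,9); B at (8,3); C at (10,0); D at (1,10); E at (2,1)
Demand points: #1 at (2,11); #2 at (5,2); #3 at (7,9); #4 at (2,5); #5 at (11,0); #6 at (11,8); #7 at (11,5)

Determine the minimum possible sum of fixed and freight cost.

56

Open {A, B}: assign each demand point to its cheapest open site.
  #1→A 9, #2→B 4, #3→A 2, #4→B 8, #5→B 6, #6→A 3, #7→B 5
  freight cost 37, fixed 19 → total 56.
Compare {A, E}: freight cost 38 + fixed 19 = 57.
Compare {B, D}: freight cost 38 + fixed 20 = 58.
Compare {A, B, D}: freight cost 28 + fixed 31 = 59.
All other subsets cost ≥ 57. Minimum total cost: 56.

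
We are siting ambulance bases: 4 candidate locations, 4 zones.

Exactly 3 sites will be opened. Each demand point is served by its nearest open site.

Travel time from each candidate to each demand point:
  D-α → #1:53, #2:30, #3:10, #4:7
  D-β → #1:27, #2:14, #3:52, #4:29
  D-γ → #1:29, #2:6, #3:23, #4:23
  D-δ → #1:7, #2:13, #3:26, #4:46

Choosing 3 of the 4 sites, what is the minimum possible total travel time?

30

Open {D-α, D-γ, D-δ}.
  #1→D-δ 7, #2→D-γ 6, #3→D-α 10, #4→D-α 7  ⇒ total 30.
Compare {D-α, D-β, D-δ}: total 37.
Compare {D-α, D-β, D-γ}: total 50.
No size-3 selection does better; minimum is 30.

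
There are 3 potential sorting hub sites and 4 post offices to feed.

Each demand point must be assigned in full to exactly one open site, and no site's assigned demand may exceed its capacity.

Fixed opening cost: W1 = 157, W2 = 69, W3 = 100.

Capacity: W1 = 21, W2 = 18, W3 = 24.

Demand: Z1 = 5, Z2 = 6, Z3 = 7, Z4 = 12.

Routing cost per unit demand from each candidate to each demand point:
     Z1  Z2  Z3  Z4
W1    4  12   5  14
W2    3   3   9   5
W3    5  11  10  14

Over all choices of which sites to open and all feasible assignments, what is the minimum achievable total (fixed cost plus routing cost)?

342

Open {W2, W3}; cheapest assignment that respects the capacities:
  W2 (cap 18, load 18): Z2, Z4 — cost 6×3 + 12×5 = 78
  W3 (cap 24, load 12): Z1, Z3 — cost 5×5 + 7×10 = 95
  Shipping 173, fixed 169 → total 342.
  Any other capacity-feasible assignment to {W2, W3} ships for at least 173.
Compare {W1, W2}: its best feasible assignment gives total 359.
Compare {W1, W2, W3}: its best feasible assignment gives total 459.
Every other set of open sites that can feasibly serve all demand totals ≥ 359 even under its best assignment. Minimum: 342.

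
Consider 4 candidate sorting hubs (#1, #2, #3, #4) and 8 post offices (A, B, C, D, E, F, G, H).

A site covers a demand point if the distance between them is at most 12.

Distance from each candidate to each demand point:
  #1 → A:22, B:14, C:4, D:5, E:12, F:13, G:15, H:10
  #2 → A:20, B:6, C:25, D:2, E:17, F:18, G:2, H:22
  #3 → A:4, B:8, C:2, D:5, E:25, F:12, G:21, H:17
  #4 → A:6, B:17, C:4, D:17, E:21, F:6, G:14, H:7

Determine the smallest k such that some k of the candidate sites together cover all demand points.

Coverage sets (demand points within 12 of each site):
  #1: {C, D, E, H}
  #2: {B, D, G}
  #3: {A, B, C, D, F}
  #4: {A, C, F, H}
No 2 sites suffice: every size-2 union leaves at least one demand point uncovered.
But {#1, #2, #3} covers everything, so the minimum is 3.

3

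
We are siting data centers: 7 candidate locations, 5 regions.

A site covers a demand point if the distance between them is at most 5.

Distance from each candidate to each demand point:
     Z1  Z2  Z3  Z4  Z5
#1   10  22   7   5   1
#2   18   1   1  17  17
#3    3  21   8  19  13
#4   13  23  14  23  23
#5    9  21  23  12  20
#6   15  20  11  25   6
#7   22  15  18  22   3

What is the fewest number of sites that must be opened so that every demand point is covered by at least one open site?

Coverage sets (demand points within 5 of each site):
  #1: {Z4, Z5}
  #2: {Z2, Z3}
  #3: {Z1}
  #4: {}
  #5: {}
  #6: {}
  #7: {Z5}
No 2 sites suffice: every size-2 union leaves at least one demand point uncovered.
But {#1, #2, #3} covers everything, so the minimum is 3.

3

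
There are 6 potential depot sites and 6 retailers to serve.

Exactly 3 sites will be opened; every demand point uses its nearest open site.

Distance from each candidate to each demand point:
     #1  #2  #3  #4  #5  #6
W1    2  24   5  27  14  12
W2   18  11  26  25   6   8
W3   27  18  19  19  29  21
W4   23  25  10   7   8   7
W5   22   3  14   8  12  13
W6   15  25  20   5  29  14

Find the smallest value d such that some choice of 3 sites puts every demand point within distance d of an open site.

Open {W1, W2, W5}.
  Farthest demand point is #4 at distance 8 (to W5); all others are ≤ 8.
With {W1, W4, W5} the worst case is 8.
With {W1, W2, W4} the worst case is 11.
No size-3 selection achieves below 8.

8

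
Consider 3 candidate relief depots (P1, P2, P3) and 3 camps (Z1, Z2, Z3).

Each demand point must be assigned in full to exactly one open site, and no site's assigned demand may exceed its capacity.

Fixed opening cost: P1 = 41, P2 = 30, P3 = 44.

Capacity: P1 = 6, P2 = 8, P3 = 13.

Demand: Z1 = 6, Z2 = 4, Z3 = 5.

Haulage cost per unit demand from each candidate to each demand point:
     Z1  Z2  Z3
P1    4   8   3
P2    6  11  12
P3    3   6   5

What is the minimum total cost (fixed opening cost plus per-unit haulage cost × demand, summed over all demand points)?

142

Open {P1, P3}; cheapest assignment that respects the capacities:
  P1 (cap 6, load 5): Z3 — cost 5×3 = 15
  P3 (cap 13, load 10): Z1, Z2 — cost 6×3 + 4×6 = 42
  Shipping 57, fixed 85 → total 142.
  Any other capacity-feasible assignment to {P1, P3} ships for at least 57.
Compare {P2, P3}: its best feasible assignment gives total 159.
Compare {P1, P2, P3}: its best feasible assignment gives total 172.
Every other set of open sites that can feasibly serve all demand totals ≥ 159 even under its best assignment. Minimum: 142.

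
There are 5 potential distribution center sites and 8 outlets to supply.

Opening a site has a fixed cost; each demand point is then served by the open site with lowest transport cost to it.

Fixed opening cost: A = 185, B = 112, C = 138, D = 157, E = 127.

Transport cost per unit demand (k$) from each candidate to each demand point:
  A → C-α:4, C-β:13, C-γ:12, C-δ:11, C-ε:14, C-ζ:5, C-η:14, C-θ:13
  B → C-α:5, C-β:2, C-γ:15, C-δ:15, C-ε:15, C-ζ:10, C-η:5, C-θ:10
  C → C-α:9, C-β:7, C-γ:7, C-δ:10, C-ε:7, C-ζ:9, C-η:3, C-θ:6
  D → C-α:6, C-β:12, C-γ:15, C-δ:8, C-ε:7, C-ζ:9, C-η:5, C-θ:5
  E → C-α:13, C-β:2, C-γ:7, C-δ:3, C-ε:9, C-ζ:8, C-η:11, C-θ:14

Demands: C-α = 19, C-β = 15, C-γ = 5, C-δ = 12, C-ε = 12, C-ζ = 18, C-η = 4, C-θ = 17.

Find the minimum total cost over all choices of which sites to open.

832

Open {D, E}: assign each demand point to its cheapest open site.
  C-α→D 19×6=114, C-β→E 15×2=30, C-γ→E 5×7=35, C-δ→E 12×3=36, C-ε→D 12×7=84, C-ζ→E 18×8=144, C-η→D 4×5=20, C-θ→D 17×5=85
  transport cost 548, fixed 284 → total 832.
Compare {B, E}: transport cost 638 + fixed 239 = 877.
Compare {C, E}: transport cost 614 + fixed 265 = 879.
Compare {B, C}: transport cost 640 + fixed 250 = 890.
All other subsets cost ≥ 877. Minimum total cost: 832.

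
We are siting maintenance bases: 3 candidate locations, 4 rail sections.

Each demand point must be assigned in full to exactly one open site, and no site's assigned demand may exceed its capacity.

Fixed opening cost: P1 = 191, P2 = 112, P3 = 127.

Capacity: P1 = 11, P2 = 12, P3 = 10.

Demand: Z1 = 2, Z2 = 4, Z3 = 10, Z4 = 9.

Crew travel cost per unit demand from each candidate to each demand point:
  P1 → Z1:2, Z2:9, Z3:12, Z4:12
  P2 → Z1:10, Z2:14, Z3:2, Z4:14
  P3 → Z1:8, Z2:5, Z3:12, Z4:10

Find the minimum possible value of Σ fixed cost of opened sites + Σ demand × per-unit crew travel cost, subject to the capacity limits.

Open {P1, P2, P3}; cheapest assignment that respects the capacities:
  P1 (cap 11, load 6): Z1, Z2 — cost 2×2 + 4×9 = 40
  P2 (cap 12, load 10): Z3 — cost 10×2 = 20
  P3 (cap 10, load 9): Z4 — cost 9×10 = 90
  Shipping 150, fixed 430 → total 580.
  Any other capacity-feasible assignment to {P1, P2, P3} ships for at least 150.
Total demand is 25 and no other set of sites has combined capacity ≥ 25, so {P1, P2, P3} is the only feasible choice of open sites. Minimum: 580.

580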